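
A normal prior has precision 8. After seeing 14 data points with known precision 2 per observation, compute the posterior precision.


In the conjugate normal model, precisions add:
tau_posterior = tau_prior + n * tau_data
= 8 + 14*2 = 36

36


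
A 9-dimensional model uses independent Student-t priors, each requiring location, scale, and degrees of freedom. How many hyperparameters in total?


Per parameter: 3 (location, scale, and degrees of freedom).
Total = 9 * 3 = 27

27


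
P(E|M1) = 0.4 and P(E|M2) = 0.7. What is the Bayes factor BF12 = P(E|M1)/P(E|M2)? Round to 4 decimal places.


Bayes factor BF12 = P(E|M1) / P(E|M2)
= 0.4 / 0.7
= 0.5714

0.5714


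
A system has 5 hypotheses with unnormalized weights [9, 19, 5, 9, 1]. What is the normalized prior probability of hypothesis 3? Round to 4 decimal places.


The normalized prior is the weight divided by the total.
Total weight = 43
P(H3) = 5 / 43 = 0.1163

0.1163


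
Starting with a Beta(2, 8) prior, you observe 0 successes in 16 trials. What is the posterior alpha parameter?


For a Beta-Binomial conjugate model:
Posterior alpha = prior alpha + number of successes
= 2 + 0 = 2

2


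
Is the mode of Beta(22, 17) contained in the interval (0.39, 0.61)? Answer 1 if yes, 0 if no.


Mode = (a-1)/(a+b-2) = 21/37 = 0.5676
Interval: (0.39, 0.61)
Contains mode? 1

1


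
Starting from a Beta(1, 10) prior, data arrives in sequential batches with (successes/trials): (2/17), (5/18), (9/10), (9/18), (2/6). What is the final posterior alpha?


In sequential Bayesian updating, we sum all successes.
Total successes = 27
Final alpha = 1 + 27 = 28

28


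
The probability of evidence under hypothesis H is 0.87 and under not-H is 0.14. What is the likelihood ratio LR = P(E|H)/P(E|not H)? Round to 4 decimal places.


LR = 0.87 / 0.14
= 6.2143

6.2143


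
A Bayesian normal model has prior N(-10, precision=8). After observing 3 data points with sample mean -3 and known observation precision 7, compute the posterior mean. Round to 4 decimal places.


Posterior mean = (prior_precision * prior_mean + n * data_precision * data_mean) / (prior_precision + n * data_precision)
Numerator = 8*-10 + 3*7*-3 = -143
Denominator = 8 + 3*7 = 29
Posterior mean = -4.931

-4.931


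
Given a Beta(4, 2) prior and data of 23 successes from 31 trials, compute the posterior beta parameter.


Number of failures = 31 - 23 = 8
Posterior beta = 2 + 8 = 10

10


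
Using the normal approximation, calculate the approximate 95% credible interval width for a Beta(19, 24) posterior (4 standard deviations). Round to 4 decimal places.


Var(Beta) = 19*24/(43^2 * 44) = 0.0056
SD = 0.0749
Width ~ 4*SD = 0.2995

0.2995


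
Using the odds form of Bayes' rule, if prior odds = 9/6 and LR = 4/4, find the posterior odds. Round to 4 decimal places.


Bayes' rule in odds form: posterior odds = prior odds * LR
= (9 * 4) / (6 * 4)
= 36/24 = 1.5

1.5


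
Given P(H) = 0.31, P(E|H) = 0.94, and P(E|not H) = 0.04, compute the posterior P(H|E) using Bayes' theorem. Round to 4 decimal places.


By Bayes' theorem: P(H|E) = P(E|H)*P(H) / P(E)
P(E) = P(E|H)*P(H) + P(E|not H)*P(not H)
P(E) = 0.94*0.31 + 0.04*0.69 = 0.319
P(H|E) = 0.94*0.31 / 0.319 = 0.9135

0.9135


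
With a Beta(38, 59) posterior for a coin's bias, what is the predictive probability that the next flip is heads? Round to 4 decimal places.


The predictive probability equals the posterior mean.
P(next = heads) = alpha / (alpha + beta)
= 38 / 97 = 0.3918

0.3918


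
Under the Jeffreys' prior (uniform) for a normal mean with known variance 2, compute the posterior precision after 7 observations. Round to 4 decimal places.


Prior precision = 0 (flat prior).
Post. prec. = 0 + n/var = 7/2 = 3.5

3.5


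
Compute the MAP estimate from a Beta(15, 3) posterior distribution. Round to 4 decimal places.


MAP = mode of Beta distribution
= (alpha - 1)/(alpha + beta - 2)
= (15-1)/(15+3-2)
= 14/16 = 0.875

0.875


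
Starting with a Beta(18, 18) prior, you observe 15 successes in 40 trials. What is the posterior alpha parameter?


For a Beta-Binomial conjugate model:
Posterior alpha = prior alpha + number of successes
= 18 + 15 = 33

33


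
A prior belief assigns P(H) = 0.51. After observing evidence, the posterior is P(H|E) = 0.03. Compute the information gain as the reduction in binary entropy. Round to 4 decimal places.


H(prior) = -0.51*log2(0.51) - 0.49*log2(0.49)
= 0.9997
H(post) = -0.03*log2(0.03) - 0.97*log2(0.97)
= 0.1944
IG = 0.9997 - 0.1944 = 0.8053

0.8053


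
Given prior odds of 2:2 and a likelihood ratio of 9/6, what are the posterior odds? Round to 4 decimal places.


Posterior odds = prior odds * LR
Prior odds = 2/2 = 1.0
LR = 9/6 = 1.5
Posterior odds = 1.0 * 1.5 = 1.5

1.5


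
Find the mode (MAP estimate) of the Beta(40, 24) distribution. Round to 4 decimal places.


For Beta(a,b) with a,b > 1:
Mode = (a-1)/(a+b-2) = (40-1)/(64-2)
= 39/62 = 0.629

0.629


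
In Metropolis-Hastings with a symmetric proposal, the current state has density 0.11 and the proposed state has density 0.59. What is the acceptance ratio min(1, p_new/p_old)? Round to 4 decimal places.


Ratio = p_new / p_old = 0.59 / 0.11 = 5.3636
Acceptance = min(1, 5.3636) = 1.0

1.0


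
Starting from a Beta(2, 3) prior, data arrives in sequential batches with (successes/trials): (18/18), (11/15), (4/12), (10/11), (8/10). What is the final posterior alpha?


In sequential Bayesian updating, we sum all successes.
Total successes = 51
Final alpha = 2 + 51 = 53

53


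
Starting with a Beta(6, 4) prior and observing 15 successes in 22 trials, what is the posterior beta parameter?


Posterior beta = prior beta + failures
Failures = 22 - 15 = 7
beta_post = 4 + 7 = 11

11


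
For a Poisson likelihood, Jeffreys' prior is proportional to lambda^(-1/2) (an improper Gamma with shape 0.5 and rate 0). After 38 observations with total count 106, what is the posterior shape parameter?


Jeffreys' prior for Poisson is proportional to lambda^(-1/2).
Posterior is Gamma(0.5 + S, 0 + n) = Gamma(0.5 + 106, 38).
Posterior shape = 0.5 + S = 0.5 + 106 = 106.5

106.5


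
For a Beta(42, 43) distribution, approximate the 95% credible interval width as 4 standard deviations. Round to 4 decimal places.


Variance of Beta(a,b) = ab / ((a+b)^2 * (a+b+1))
= 42*43 / ((85)^2 * 86)
= 0.0029
SD = sqrt(0.0029) = 0.0539
Width = 4 * SD = 0.2157

0.2157


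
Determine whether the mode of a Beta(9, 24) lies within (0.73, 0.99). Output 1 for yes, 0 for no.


First find the mode: (a-1)/(a+b-2) = 0.2581
Is 0.2581 in (0.73, 0.99)? 0

0


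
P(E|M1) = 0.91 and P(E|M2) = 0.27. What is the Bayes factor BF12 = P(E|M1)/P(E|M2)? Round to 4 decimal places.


Bayes factor BF12 = P(E|M1) / P(E|M2)
= 0.91 / 0.27
= 3.3704

3.3704


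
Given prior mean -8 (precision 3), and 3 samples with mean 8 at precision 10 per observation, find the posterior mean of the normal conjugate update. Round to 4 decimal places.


The posterior mean is a precision-weighted average of prior and data.
Post. prec. = 3 + 30 = 33
Post. mean = (-24 + 240)/33 = 216/33 = 6.5455

6.5455


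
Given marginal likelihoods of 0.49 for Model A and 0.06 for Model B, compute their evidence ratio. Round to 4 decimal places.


Ratio = ML(A) / ML(B) = 0.49/0.06
= 8.1667

8.1667


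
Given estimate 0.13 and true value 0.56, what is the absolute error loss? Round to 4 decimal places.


Absolute error = |estimate - true|
= |-0.43| = 0.43

0.43


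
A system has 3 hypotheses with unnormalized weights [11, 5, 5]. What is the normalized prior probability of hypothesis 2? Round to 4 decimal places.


The normalized prior is the weight divided by the total.
Total weight = 21
P(H2) = 5 / 21 = 0.2381

0.2381


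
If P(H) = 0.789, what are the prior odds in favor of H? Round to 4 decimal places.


Prior odds = P(H) / (1 - P(H))
= 0.789 / 0.211
= 3.7393

3.7393


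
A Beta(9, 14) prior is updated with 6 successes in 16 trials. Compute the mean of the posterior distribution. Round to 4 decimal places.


After update: Beta(15, 24)
Mean = 15 / (15 + 24) = 15 / 39
= 0.3846

0.3846


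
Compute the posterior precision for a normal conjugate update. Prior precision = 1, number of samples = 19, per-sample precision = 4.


tau_post = tau_0 + n * tau
= 1 + 19 * 4 = 77

77


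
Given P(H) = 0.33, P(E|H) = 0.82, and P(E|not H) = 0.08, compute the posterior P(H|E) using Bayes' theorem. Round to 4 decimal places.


By Bayes' theorem: P(H|E) = P(E|H)*P(H) / P(E)
P(E) = P(E|H)*P(H) + P(E|not H)*P(not H)
P(E) = 0.82*0.33 + 0.08*0.67 = 0.3242
P(H|E) = 0.82*0.33 / 0.3242 = 0.8347

0.8347


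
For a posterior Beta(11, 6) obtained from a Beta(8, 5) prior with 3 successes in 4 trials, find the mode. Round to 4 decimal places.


Mode = (alpha - 1) / (alpha + beta - 2)
= 10 / 15
= 0.6667

0.6667


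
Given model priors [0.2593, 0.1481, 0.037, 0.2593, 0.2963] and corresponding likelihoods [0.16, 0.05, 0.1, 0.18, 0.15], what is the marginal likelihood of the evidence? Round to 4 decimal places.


P(E) = sum_i P(M_i) P(E|M_i)
= 0.0415 + 0.0074 + 0.0037 + 0.0467 + 0.0444
= 0.1437

0.1437


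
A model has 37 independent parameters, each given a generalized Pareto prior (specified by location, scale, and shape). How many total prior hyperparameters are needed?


Each generalized Pareto prior needs 3 hyperparameters (location, scale, and shape).
Total = 3 * 37 = 111

111


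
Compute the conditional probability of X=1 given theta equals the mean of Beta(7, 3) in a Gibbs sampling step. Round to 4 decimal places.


Mean of Beta(7, 3) = 0.7
P(X=1 | theta=0.7) = 0.7

0.7


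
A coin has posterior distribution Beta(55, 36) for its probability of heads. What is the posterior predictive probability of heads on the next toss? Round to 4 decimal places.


Posterior predictive = E[theta] = alpha/(alpha+beta)
= 55/91
= 0.6044

0.6044


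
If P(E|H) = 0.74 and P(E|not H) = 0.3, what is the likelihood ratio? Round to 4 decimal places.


Likelihood ratio = P(E|H) / P(E|not H)
= 0.74 / 0.3
= 2.4667

2.4667


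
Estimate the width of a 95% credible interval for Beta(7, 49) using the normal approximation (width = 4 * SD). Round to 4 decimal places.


For Beta(a,b): Var = ab/((a+b)^2(a+b+1))
Var = 0.0019, SD = 0.0438
Approximate 95% CI width = 4 * 0.0438 = 0.1752

0.1752


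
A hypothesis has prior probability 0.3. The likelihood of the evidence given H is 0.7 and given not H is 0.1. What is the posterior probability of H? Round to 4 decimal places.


Using Bayes' theorem:
P(E) = 0.3 * 0.7 + 0.7 * 0.1
P(E) = 0.28
P(H|E) = (0.3 * 0.7) / 0.28 = 0.75

0.75


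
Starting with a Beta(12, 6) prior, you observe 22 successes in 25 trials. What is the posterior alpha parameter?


For a Beta-Binomial conjugate model:
Posterior alpha = prior alpha + number of successes
= 12 + 22 = 34

34


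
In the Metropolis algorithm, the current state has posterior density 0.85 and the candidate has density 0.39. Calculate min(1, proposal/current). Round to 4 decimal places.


Ratio = 0.39/0.85 = 0.4588
Acceptance probability = min(1, 0.4588)
= 0.4588

0.4588


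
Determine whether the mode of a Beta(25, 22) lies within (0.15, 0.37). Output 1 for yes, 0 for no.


First find the mode: (a-1)/(a+b-2) = 0.5333
Is 0.5333 in (0.15, 0.37)? 0

0


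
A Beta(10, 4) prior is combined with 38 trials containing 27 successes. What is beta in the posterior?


In conjugate updating:
beta_posterior = beta_prior + (n - k)
= 4 + (38 - 27)
= 4 + 11 = 15

15


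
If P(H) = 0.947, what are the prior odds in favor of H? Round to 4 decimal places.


Prior odds = P(H) / (1 - P(H))
= 0.947 / 0.053
= 17.8679

17.8679


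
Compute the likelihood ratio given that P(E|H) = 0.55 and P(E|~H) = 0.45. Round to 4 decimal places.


LR = P(E|H) / P(E|~H)
= 0.55 / 0.45 = 1.2222

1.2222


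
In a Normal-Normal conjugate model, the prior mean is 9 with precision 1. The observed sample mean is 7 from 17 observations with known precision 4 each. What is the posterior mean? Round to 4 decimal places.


Posterior precision = tau0 + n*tau = 1 + 17*4 = 69
Posterior mean = (tau0*mu0 + n*tau*xbar) / posterior_precision
= (1*9 + 17*4*7) / 69
= 485 / 69 = 7.029

7.029


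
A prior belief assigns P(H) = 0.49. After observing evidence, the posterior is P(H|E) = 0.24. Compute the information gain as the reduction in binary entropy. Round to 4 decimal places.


H(prior) = -0.49*log2(0.49) - 0.51*log2(0.51)
= 0.9997
H(post) = -0.24*log2(0.24) - 0.76*log2(0.76)
= 0.795
IG = 0.9997 - 0.795 = 0.2047

0.2047


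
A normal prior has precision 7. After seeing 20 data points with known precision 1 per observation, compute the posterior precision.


In the conjugate normal model, precisions add:
tau_posterior = tau_prior + n * tau_data
= 7 + 20*1 = 27

27


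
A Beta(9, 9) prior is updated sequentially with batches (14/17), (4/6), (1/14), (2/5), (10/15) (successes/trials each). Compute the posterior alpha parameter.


Sequential conjugate updating is equivalent to a single batch update.
Total successes across all batches = 31
alpha_posterior = alpha_prior + total_successes = 9 + 31
= 40

40


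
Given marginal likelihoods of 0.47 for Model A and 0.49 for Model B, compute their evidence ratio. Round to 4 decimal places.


Ratio = ML(A) / ML(B) = 0.47/0.49
= 0.9592

0.9592


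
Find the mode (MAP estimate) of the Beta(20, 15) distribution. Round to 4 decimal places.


For Beta(a,b) with a,b > 1:
Mode = (a-1)/(a+b-2) = (20-1)/(35-2)
= 19/33 = 0.5758

0.5758


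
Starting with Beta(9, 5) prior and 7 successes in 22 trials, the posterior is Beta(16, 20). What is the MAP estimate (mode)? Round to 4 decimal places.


The mode of Beta(a, b) when a > 1 and b > 1 is (a-1)/(a+b-2)
= (16 - 1) / (16 + 20 - 2)
= 15 / 34
= 0.4412

0.4412


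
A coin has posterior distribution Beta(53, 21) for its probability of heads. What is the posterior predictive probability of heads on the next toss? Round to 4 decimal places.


Posterior predictive = E[theta] = alpha/(alpha+beta)
= 53/74
= 0.7162

0.7162


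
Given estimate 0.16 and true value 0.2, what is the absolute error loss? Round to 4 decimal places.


Absolute error = |estimate - true|
= |-0.04| = 0.04

0.04


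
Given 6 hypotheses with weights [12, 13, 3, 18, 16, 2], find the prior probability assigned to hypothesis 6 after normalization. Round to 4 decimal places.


To normalize, divide each weight by the sum of all weights.
Sum = 64
Prior(H6) = 2/64 = 0.0312

0.0312


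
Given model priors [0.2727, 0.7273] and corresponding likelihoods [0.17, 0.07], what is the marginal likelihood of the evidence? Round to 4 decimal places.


P(E) = sum_i P(M_i) P(E|M_i)
= 0.0464 + 0.0509
= 0.0973

0.0973


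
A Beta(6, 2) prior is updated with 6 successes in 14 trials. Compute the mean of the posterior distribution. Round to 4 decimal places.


After update: Beta(12, 10)
Mean = 12 / (12 + 10) = 12 / 22
= 0.5455

0.5455


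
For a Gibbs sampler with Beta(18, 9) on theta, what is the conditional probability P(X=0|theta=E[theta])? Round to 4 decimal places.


E[theta] = 18/(18+9) = 0.6667
P(X=0|theta) = 1 - theta = 0.3333

0.3333


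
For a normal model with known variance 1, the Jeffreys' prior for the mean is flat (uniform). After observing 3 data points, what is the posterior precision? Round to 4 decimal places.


Jeffreys' prior for normal mean (known variance) is flat.
Prior precision = 0.
Posterior precision = prior_prec + n/sigma^2 = 0 + 3/1
= 3.0

3.0


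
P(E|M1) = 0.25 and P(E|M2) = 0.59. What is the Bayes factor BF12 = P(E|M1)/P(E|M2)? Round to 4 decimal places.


Bayes factor BF12 = P(E|M1) / P(E|M2)
= 0.25 / 0.59
= 0.4237

0.4237


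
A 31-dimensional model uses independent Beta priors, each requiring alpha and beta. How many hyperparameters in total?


Per parameter: 2 (alpha and beta).
Total = 31 * 2 = 62

62


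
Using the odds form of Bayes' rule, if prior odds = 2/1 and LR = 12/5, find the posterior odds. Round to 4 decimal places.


Bayes' rule in odds form: posterior odds = prior odds * LR
= (2 * 12) / (1 * 5)
= 24/5 = 4.8

4.8


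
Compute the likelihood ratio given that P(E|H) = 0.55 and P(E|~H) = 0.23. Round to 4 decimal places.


LR = P(E|H) / P(E|~H)
= 0.55 / 0.23 = 2.3913

2.3913


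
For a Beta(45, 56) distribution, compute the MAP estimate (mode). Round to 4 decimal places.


MAP = mode = (a-1)/(a+b-2)
= (45-1)/(45+56-2)
= 44/99 = 0.4444

0.4444


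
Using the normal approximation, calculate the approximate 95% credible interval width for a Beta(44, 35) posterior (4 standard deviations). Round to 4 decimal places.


Var(Beta) = 44*35/(79^2 * 80) = 0.0031
SD = 0.0555
Width ~ 4*SD = 0.2222

0.2222


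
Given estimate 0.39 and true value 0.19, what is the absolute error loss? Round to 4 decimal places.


Absolute error = |estimate - true|
= |0.2| = 0.2

0.2


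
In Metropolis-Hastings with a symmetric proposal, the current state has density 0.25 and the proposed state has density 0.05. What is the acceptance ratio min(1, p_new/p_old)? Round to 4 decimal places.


Ratio = p_new / p_old = 0.05 / 0.25 = 0.2
Acceptance = min(1, 0.2) = 0.2

0.2


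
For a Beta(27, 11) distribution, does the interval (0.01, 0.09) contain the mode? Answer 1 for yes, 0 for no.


Mode of Beta(a,b) = (a-1)/(a+b-2)
= (27-1)/(27+11-2) = 0.7222
Check: 0.01 <= 0.7222 <= 0.09?
Result: 0

0


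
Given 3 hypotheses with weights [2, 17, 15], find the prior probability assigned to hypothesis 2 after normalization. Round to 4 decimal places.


To normalize, divide each weight by the sum of all weights.
Sum = 34
Prior(H2) = 17/34 = 0.5

0.5


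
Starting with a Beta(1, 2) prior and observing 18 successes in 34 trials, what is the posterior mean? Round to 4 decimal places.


Posterior parameters: alpha = 1 + 18 = 19
beta = 2 + 16 = 18
Posterior mean = alpha / (alpha + beta) = 19 / 37
= 0.5135

0.5135


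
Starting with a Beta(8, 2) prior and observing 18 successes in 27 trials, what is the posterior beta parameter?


Posterior beta = prior beta + failures
Failures = 27 - 18 = 9
beta_post = 2 + 9 = 11

11


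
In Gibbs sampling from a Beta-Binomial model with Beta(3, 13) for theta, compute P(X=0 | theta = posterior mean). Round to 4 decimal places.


Posterior mean = alpha/(alpha+beta) = 3/16 = 0.1875
P(X=0|theta=mean) = 1 - theta = 0.8125

0.8125


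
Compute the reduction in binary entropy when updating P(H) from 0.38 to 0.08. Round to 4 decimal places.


H_before = -p*log2(p) - (1-p)*log2(1-p) for p=0.38: 0.958
H_after for p=0.08: 0.4022
Reduction = 0.958 - 0.4022 = 0.5559

0.5559


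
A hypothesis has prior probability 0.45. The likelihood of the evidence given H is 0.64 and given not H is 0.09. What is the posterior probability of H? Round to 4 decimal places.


Using Bayes' theorem:
P(E) = 0.45 * 0.64 + 0.55 * 0.09
P(E) = 0.3375
P(H|E) = (0.45 * 0.64) / 0.3375 = 0.8533

0.8533


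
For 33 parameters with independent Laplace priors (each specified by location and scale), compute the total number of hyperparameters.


A Laplace prior has 2 hyperparameters per parameter.
Total = 33 * 2 = 66

66


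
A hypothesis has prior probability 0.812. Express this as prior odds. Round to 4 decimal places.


Odds = P(H) / P(not H) = 0.812 / 0.188
= 4.3191

4.3191


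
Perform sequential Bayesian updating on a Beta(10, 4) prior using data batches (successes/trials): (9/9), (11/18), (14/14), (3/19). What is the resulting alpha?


Accumulate successes: 37
Posterior alpha = prior alpha + sum of successes
= 10 + 37 = 47

47


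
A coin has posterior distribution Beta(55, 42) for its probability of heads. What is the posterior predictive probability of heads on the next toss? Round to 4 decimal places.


Posterior predictive = E[theta] = alpha/(alpha+beta)
= 55/97
= 0.567

0.567


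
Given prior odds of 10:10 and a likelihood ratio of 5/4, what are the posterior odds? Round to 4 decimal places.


Posterior odds = prior odds * LR
Prior odds = 10/10 = 1.0
LR = 5/4 = 1.25
Posterior odds = 1.0 * 1.25 = 1.25

1.25


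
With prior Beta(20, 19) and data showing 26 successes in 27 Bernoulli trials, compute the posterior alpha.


Conjugate update: alpha_posterior = alpha_prior + k
= 20 + 26 = 46

46


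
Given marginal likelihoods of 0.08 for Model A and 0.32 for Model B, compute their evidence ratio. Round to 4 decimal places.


Ratio = ML(A) / ML(B) = 0.08/0.32
= 0.25

0.25


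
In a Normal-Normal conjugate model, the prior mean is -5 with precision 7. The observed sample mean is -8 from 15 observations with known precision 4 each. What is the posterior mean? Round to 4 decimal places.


Posterior precision = tau0 + n*tau = 7 + 15*4 = 67
Posterior mean = (tau0*mu0 + n*tau*xbar) / posterior_precision
= (7*-5 + 15*4*-8) / 67
= -515 / 67 = -7.6866

-7.6866


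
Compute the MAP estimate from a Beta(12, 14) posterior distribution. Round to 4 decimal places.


MAP = mode of Beta distribution
= (alpha - 1)/(alpha + beta - 2)
= (12-1)/(12+14-2)
= 11/24 = 0.4583

0.4583


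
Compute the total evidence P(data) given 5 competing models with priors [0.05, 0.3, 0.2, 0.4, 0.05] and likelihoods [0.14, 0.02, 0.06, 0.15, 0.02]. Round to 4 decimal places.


Marginal likelihood = sum P(model_i) * P(data|model_i)
Model 1: 0.05 * 0.14 = 0.007
Model 2: 0.3 * 0.02 = 0.006
Model 3: 0.2 * 0.06 = 0.012
Model 4: 0.4 * 0.15 = 0.06
Model 5: 0.05 * 0.02 = 0.001
Total = 0.086

0.086


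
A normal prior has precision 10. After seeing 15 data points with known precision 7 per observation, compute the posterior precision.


In the conjugate normal model, precisions add:
tau_posterior = tau_prior + n * tau_data
= 10 + 15*7 = 115

115


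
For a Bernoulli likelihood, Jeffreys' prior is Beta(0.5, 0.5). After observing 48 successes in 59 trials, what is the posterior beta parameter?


Jeffreys' prior for Bernoulli is Beta(0.5, 0.5).
Posterior is Beta(0.5 + k, 0.5 + n - k).
Posterior beta = 0.5 + (n - k) = 0.5 + 11 = 11.5

11.5


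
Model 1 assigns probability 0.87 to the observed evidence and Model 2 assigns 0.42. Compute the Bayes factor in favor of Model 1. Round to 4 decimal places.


BF = P(data|M1) / P(data|M2)
= 0.87 / 0.42 = 2.0714

2.0714


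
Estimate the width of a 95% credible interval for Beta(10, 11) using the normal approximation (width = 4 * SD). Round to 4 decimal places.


For Beta(a,b): Var = ab/((a+b)^2(a+b+1))
Var = 0.0113, SD = 0.1065
Approximate 95% CI width = 4 * 0.1065 = 0.4259

0.4259


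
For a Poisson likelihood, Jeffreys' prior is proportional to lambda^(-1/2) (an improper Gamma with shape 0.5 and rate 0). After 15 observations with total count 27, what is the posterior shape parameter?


Jeffreys' prior for Poisson is proportional to lambda^(-1/2).
Posterior is Gamma(0.5 + S, 0 + n) = Gamma(0.5 + 27, 15).
Posterior shape = 0.5 + S = 0.5 + 27 = 27.5

27.5


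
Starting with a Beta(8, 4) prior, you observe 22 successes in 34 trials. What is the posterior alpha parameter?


For a Beta-Binomial conjugate model:
Posterior alpha = prior alpha + number of successes
= 8 + 22 = 30

30


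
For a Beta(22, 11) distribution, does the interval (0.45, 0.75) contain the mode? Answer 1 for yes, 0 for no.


Mode of Beta(a,b) = (a-1)/(a+b-2)
= (22-1)/(22+11-2) = 0.6774
Check: 0.45 <= 0.6774 <= 0.75?
Result: 1

1


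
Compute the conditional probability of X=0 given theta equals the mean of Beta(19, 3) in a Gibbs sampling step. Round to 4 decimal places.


Mean of Beta(19, 3) = 0.8636
P(X=0 | theta=0.8636) = 0.1364

0.1364


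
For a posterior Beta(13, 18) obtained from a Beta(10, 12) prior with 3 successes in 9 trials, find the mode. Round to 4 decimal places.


Mode = (alpha - 1) / (alpha + beta - 2)
= 12 / 29
= 0.4138

0.4138


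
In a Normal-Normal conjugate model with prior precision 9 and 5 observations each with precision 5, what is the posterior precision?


Posterior precision = prior precision + n * observation precision
= 9 + 5 * 5
= 9 + 25 = 34

34


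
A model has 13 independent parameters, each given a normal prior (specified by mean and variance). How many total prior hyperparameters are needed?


Each normal prior needs 2 hyperparameters (mean and variance).
Total = 2 * 13 = 26

26


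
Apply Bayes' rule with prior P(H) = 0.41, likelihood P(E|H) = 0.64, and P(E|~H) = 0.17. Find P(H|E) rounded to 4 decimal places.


Step 1: Compute marginal P(E) = P(E|H)P(H) + P(E|~H)P(~H)
= 0.64*0.41 + 0.17*0.59 = 0.3627
Step 2: P(H|E) = P(E|H)P(H)/P(E) = 0.2624/0.3627
= 0.7235

0.7235


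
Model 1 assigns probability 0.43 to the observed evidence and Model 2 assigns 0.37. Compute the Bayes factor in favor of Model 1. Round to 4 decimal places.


BF = P(data|M1) / P(data|M2)
= 0.43 / 0.37 = 1.1622

1.1622


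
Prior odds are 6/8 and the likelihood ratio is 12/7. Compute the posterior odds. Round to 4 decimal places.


Posterior odds = prior odds * likelihood ratio
= (6/8) * (12/7)
= 72 / 56
= 1.2857

1.2857


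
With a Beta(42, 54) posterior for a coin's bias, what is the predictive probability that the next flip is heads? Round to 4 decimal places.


The predictive probability equals the posterior mean.
P(next = heads) = alpha / (alpha + beta)
= 42 / 96 = 0.4375

0.4375


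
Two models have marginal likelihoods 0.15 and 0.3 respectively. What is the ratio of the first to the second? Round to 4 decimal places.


Evidence ratio = 0.15 / 0.3
= 0.5

0.5


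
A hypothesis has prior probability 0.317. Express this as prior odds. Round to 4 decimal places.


Odds = P(H) / P(not H) = 0.317 / 0.683
= 0.4641

0.4641


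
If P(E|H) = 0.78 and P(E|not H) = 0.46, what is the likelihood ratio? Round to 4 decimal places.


Likelihood ratio = P(E|H) / P(E|not H)
= 0.78 / 0.46
= 1.6957

1.6957


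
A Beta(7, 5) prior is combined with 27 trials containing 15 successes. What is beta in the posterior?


In conjugate updating:
beta_posterior = beta_prior + (n - k)
= 5 + (27 - 15)
= 5 + 12 = 17

17


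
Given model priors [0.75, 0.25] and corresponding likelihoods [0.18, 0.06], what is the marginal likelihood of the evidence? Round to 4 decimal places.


P(E) = sum_i P(M_i) P(E|M_i)
= 0.135 + 0.015
= 0.15

0.15


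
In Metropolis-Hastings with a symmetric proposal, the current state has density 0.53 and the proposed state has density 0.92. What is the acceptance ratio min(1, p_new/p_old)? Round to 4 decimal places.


Ratio = p_new / p_old = 0.92 / 0.53 = 1.7358
Acceptance = min(1, 1.7358) = 1.0

1.0


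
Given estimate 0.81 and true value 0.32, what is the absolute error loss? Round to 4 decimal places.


Absolute error = |estimate - true|
= |0.49| = 0.49

0.49


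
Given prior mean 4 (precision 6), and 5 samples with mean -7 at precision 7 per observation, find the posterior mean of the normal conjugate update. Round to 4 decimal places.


The posterior mean is a precision-weighted average of prior and data.
Post. prec. = 6 + 35 = 41
Post. mean = (24 + -245)/41 = -221/41 = -5.3902

-5.3902


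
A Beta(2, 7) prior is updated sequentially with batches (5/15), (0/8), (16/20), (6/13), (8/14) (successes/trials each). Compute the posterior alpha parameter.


Sequential conjugate updating is equivalent to a single batch update.
Total successes across all batches = 35
alpha_posterior = alpha_prior + total_successes = 2 + 35
= 37

37


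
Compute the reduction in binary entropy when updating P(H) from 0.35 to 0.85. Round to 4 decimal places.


H_before = -p*log2(p) - (1-p)*log2(1-p) for p=0.35: 0.9341
H_after for p=0.85: 0.6098
Reduction = 0.9341 - 0.6098 = 0.3242

0.3242


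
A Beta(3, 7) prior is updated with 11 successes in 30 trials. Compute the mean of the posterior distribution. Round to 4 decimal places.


After update: Beta(14, 26)
Mean = 14 / (14 + 26) = 14 / 40
= 0.35

0.35


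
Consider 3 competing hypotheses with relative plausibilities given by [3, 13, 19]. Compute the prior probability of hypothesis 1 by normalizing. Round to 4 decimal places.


Sum of weights = 3 + 13 + 19 = 35
Normalized prior for H1 = 3 / 35
= 0.0857

0.0857


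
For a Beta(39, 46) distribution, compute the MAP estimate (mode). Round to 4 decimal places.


MAP = mode = (a-1)/(a+b-2)
= (39-1)/(39+46-2)
= 38/83 = 0.4578

0.4578


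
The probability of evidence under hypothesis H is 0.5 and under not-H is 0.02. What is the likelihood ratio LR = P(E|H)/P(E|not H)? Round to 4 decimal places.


LR = 0.5 / 0.02
= 25.0

25.0


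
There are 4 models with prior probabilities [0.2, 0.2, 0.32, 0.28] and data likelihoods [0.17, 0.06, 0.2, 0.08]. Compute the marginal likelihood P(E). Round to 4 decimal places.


P(E) = sum over models of P(M_i) * P(E|M_i)
= 0.2*0.17 + 0.2*0.06 + 0.32*0.2 + 0.28*0.08
= 0.1324

0.1324


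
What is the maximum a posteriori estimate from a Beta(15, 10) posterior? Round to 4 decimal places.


The MAP estimate equals the mode of the distribution.
Mode of Beta(a,b) = (a-1)/(a+b-2)
= 14/23
= 0.6087

0.6087


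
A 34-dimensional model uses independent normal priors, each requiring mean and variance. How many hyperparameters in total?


Per parameter: 2 (mean and variance).
Total = 34 * 2 = 68

68


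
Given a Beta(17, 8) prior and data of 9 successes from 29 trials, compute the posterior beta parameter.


Number of failures = 29 - 9 = 20
Posterior beta = 8 + 20 = 28

28


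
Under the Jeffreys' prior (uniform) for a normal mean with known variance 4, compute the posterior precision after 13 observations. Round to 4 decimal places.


Prior precision = 0 (flat prior).
Post. prec. = 0 + n/var = 13/4 = 3.25

3.25


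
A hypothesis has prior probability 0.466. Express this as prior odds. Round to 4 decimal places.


Odds = P(H) / P(not H) = 0.466 / 0.534
= 0.8727

0.8727


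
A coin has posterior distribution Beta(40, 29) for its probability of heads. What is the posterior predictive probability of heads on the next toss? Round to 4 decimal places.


Posterior predictive = E[theta] = alpha/(alpha+beta)
= 40/69
= 0.5797

0.5797


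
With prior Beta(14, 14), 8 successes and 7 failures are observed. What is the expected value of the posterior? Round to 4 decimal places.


Posterior = Beta(22, 21)
E[theta] = alpha/(alpha+beta)
= 22/43 = 0.5116

0.5116


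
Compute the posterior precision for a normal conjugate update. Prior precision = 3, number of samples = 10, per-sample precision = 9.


tau_post = tau_0 + n * tau
= 3 + 10 * 9 = 93

93


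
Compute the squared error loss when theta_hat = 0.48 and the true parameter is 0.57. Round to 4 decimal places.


L = (theta_hat - theta_true)^2
= (0.48 - 0.57)^2
= -0.09^2 = 0.0081

0.0081


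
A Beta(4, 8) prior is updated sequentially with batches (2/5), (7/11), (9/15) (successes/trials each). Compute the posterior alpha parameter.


Sequential conjugate updating is equivalent to a single batch update.
Total successes across all batches = 18
alpha_posterior = alpha_prior + total_successes = 4 + 18
= 22

22


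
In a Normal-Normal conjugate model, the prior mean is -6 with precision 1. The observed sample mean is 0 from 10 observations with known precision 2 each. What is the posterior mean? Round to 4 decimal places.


Posterior precision = tau0 + n*tau = 1 + 10*2 = 21
Posterior mean = (tau0*mu0 + n*tau*xbar) / posterior_precision
= (1*-6 + 10*2*0) / 21
= -6 / 21 = -0.2857

-0.2857


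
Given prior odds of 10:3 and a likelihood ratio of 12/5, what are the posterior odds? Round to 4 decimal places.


Posterior odds = prior odds * LR
Prior odds = 10/3 = 3.3333
LR = 12/5 = 2.4
Posterior odds = 3.3333 * 2.4 = 8.0

8.0


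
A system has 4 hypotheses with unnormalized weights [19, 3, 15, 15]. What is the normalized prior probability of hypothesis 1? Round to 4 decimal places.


The normalized prior is the weight divided by the total.
Total weight = 52
P(H1) = 19 / 52 = 0.3654

0.3654


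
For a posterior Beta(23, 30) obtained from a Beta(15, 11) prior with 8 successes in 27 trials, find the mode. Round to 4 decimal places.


Mode = (alpha - 1) / (alpha + beta - 2)
= 22 / 51
= 0.4314

0.4314


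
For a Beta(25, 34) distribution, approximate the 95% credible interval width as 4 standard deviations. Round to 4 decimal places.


Variance of Beta(a,b) = ab / ((a+b)^2 * (a+b+1))
= 25*34 / ((59)^2 * 60)
= 0.0041
SD = sqrt(0.0041) = 0.0638
Width = 4 * SD = 0.2552

0.2552


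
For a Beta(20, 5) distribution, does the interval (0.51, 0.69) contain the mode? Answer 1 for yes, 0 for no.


Mode of Beta(a,b) = (a-1)/(a+b-2)
= (20-1)/(20+5-2) = 0.8261
Check: 0.51 <= 0.8261 <= 0.69?
Result: 0

0


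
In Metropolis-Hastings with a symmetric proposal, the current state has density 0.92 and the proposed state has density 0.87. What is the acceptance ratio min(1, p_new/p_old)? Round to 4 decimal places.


Ratio = p_new / p_old = 0.87 / 0.92 = 0.9457
Acceptance = min(1, 0.9457) = 0.9457

0.9457


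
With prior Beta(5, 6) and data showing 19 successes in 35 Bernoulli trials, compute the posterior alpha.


Conjugate update: alpha_posterior = alpha_prior + k
= 5 + 19 = 24

24


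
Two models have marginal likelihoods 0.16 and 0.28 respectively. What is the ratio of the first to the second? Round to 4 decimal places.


Evidence ratio = 0.16 / 0.28
= 0.5714

0.5714


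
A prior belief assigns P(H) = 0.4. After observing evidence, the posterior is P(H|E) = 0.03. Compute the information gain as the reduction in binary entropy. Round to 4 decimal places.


H(prior) = -0.4*log2(0.4) - 0.6*log2(0.6)
= 0.971
H(post) = -0.03*log2(0.03) - 0.97*log2(0.97)
= 0.1944
IG = 0.971 - 0.1944 = 0.7766

0.7766


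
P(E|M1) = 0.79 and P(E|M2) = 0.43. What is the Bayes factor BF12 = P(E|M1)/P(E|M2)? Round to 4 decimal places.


Bayes factor BF12 = P(E|M1) / P(E|M2)
= 0.79 / 0.43
= 1.8372

1.8372


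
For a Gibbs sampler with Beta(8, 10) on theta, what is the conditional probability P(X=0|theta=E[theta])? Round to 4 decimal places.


E[theta] = 8/(8+10) = 0.4444
P(X=0|theta) = 1 - theta = 0.5556

0.5556


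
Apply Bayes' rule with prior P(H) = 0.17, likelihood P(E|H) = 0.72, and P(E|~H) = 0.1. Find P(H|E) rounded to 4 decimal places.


Step 1: Compute marginal P(E) = P(E|H)P(H) + P(E|~H)P(~H)
= 0.72*0.17 + 0.1*0.83 = 0.2054
Step 2: P(H|E) = P(E|H)P(H)/P(E) = 0.1224/0.2054
= 0.5959

0.5959


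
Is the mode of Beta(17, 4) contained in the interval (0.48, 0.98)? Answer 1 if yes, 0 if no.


Mode = (a-1)/(a+b-2) = 16/19 = 0.8421
Interval: (0.48, 0.98)
Contains mode? 1

1


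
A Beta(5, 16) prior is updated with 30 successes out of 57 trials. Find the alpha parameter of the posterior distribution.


In the Beta-Binomial conjugate update:
alpha_post = alpha_prior + successes
= 5 + 30
= 35

35


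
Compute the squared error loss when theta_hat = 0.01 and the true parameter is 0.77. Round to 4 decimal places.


L = (theta_hat - theta_true)^2
= (0.01 - 0.77)^2
= -0.76^2 = 0.5776

0.5776


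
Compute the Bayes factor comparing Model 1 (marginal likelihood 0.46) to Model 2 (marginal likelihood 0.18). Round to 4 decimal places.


BF12 = marginal likelihood of M1 / marginal likelihood of M2
= 0.46/0.18
= 2.5556

2.5556


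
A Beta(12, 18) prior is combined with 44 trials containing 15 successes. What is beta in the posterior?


In conjugate updating:
beta_posterior = beta_prior + (n - k)
= 18 + (44 - 15)
= 18 + 29 = 47

47


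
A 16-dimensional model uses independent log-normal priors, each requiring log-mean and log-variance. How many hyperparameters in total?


Per parameter: 2 (log-mean and log-variance).
Total = 16 * 2 = 32

32


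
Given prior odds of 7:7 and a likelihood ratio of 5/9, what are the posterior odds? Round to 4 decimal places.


Posterior odds = prior odds * LR
Prior odds = 7/7 = 1.0
LR = 5/9 = 0.5556
Posterior odds = 1.0 * 0.5556 = 0.5556

0.5556


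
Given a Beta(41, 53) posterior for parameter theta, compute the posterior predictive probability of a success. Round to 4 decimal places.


For a Beta-Bernoulli model, the predictive probability is the mean:
P(success) = 41/(41+53) = 41/94 = 0.4362

0.4362


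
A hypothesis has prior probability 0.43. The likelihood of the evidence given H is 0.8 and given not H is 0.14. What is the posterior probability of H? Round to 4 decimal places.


Using Bayes' theorem:
P(E) = 0.43 * 0.8 + 0.57 * 0.14
P(E) = 0.4238
P(H|E) = (0.43 * 0.8) / 0.4238 = 0.8117

0.8117


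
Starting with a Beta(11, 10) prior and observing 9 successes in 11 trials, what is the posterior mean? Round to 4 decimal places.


Posterior parameters: alpha = 11 + 9 = 20
beta = 10 + 2 = 12
Posterior mean = alpha / (alpha + beta) = 20 / 32
= 0.625

0.625


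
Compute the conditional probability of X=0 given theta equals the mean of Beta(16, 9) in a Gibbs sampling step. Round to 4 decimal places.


Mean of Beta(16, 9) = 0.64
P(X=0 | theta=0.64) = 0.36

0.36


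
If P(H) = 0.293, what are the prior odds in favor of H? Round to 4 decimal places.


Prior odds = P(H) / (1 - P(H))
= 0.293 / 0.707
= 0.4144

0.4144


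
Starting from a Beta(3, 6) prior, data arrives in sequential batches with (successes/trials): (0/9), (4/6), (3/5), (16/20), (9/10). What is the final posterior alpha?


In sequential Bayesian updating, we sum all successes.
Total successes = 32
Final alpha = 3 + 32 = 35

35


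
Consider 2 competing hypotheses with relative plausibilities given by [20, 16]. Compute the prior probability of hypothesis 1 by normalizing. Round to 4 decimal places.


Sum of weights = 20 + 16 = 36
Normalized prior for H1 = 20 / 36
= 0.5556

0.5556


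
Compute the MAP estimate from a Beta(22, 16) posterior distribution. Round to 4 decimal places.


MAP = mode of Beta distribution
= (alpha - 1)/(alpha + beta - 2)
= (22-1)/(22+16-2)
= 21/36 = 0.5833

0.5833


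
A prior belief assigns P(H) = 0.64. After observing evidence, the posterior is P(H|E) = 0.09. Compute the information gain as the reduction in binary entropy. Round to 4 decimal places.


H(prior) = -0.64*log2(0.64) - 0.36*log2(0.36)
= 0.9427
H(post) = -0.09*log2(0.09) - 0.91*log2(0.91)
= 0.4365
IG = 0.9427 - 0.4365 = 0.5062

0.5062


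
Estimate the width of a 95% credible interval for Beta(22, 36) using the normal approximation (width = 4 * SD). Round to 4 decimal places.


For Beta(a,b): Var = ab/((a+b)^2(a+b+1))
Var = 0.004, SD = 0.0632
Approximate 95% CI width = 4 * 0.0632 = 0.2527

0.2527


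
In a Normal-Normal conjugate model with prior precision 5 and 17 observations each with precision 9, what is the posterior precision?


Posterior precision = prior precision + n * observation precision
= 5 + 17 * 9
= 5 + 153 = 158

158


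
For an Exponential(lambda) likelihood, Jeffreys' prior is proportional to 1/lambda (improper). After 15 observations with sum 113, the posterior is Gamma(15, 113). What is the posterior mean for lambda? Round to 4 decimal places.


Posterior = Gamma(n, sum_x) = Gamma(15, 113)
Posterior mean = shape/rate = 15/113
= 0.1327

0.1327


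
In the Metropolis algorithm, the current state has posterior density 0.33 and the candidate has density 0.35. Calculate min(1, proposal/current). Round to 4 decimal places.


Ratio = 0.35/0.33 = 1.0606
Acceptance probability = min(1, 1.0606)
= 1.0

1.0


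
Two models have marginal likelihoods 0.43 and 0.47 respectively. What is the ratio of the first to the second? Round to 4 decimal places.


Evidence ratio = 0.43 / 0.47
= 0.9149

0.9149
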